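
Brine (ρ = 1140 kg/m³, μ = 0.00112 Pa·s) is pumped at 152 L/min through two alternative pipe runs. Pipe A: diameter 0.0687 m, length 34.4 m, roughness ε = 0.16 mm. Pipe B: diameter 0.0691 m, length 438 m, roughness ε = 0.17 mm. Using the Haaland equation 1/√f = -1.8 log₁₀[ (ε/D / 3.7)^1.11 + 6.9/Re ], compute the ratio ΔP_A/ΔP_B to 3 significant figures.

Pipe A: V = Q/A = 0.002533/0.003707 = 0.6834 m/s; Re = 4.779e+04; ε/D = 0.00233; Haaland → f = 0.02714; ΔP_A = f(L/D)(ρV²/2) = 3618 Pa.
Pipe B: V = Q/A = 0.002533/0.00375 = 0.6755 m/s; Re = 4.751e+04; ε/D = 0.00246; Haaland → f = 0.02744; ΔP_B = f(L/D)(ρV²/2) = 4.524e+04 Pa.
ΔP_A/ΔP_B = 3618/4.524e+04 = 0.0800.

ΔP_A/ΔP_B ≈ 0.0800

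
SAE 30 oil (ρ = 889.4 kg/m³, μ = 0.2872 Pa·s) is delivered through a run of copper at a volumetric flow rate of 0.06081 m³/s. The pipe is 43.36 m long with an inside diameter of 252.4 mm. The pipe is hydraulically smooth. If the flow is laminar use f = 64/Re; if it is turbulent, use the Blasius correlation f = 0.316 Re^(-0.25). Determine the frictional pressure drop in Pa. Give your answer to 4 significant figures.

Cross-sectional area A = πD²/4 = π(0.2524)²/4 = 0.05003 m²; mean velocity V = Q/A = 0.06081/0.05003 = 1.215 m/s.
Reynolds number Re = ρVD/μ = 889.4 · 1.215 · 0.2524 / 0.287 = 950.
Re < 2300 → laminar flow, so f = 64/Re = 64/950 = 0.06737 (the turbulent correlation is not needed).
Darcy-Weisbach: ΔP = f(L/D)(ρV²/2) = 0.06737·(43.36/0.2524)·(889.4·1.215²/2) = 0.06737·171.8·656.9 = 7602 Pa.

ΔP ≈ 7602 Pa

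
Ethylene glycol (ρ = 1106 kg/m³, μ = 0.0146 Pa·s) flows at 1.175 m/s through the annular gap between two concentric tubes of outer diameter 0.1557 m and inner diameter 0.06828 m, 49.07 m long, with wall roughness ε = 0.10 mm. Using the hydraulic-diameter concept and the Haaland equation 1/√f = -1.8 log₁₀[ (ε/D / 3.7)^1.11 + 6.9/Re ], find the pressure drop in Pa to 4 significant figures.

Hydraulic diameter D_h = 4A/P = D_o - D_i = 0.1557 - 0.06828 = 0.08742 m.
Re = ρVD_h/μ = 1106·1.175·0.08742/0.0146 = 7781.
ε/D_h = 0.0001/0.08742 = 0.00114; Haaland gives 1/√f = -1.8 log₁₀[0.000127+0.000887] = 5.389, so f = 0.03443.
ΔP = f(L/D_h)(ρV²/2) = 0.03443·49.07/0.08742·763.5 = 1.476e+04 Pa.

ΔP ≈ 14760 Pa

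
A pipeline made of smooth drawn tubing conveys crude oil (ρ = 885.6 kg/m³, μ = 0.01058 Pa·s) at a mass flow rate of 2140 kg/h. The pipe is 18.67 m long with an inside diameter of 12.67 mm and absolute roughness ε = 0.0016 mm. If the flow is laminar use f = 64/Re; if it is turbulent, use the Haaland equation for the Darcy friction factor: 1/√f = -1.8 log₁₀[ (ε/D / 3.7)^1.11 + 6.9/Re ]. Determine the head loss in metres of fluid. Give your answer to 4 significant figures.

h_f ≈ 77.64 m

ṁ = 2140 kg/h = 2140/3600 = 0.5944 kg/s.
A = πD²/4 = π(0.01267)²/4 = 0.0001261 m²; mean velocity V = ṁ/(ρA) = 0.5944/(885.6 · 0.0001261) = 5.324 m/s.
Reynolds number Re = ρVD/μ = 885.6 · 5.324 · 0.01267 / 0.0106 = 5646.
Re > 4000 → turbulent. Relative roughness ε/D = 1.6e-06/0.01267 = 0.000126. Haaland: 1/√f = -1.8 log₁₀[(0.000126/3.7)^1.11 + 6.9/5646] = -1.8 log₁₀[1.1e-05 + 0.00122] = 5.236, so f = 0.03647.
Darcy-Weisbach: ΔP = f(L/D)(ρV²/2) = 0.03647·(18.67/0.01267)·(885.6·5.324²/2) = 0.03647·1474·1.255e+04 = 6.745e+05 Pa.
Head loss h_f = ΔP/(ρg) = 6.745e+05/(885.6·9.81) = 77.64 m.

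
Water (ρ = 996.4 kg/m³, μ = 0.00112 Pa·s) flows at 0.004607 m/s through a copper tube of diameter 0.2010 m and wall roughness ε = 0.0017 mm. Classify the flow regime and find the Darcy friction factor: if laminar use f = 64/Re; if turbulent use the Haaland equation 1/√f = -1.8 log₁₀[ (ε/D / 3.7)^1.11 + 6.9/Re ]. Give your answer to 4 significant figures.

f ≈ 0.07769

Re = ρVD/μ = 996.4·0.004607·0.201/0.00112 = 823.8.
Re < 2300 → laminar, so f = 64/Re = 0.07769 (roughness is irrelevant in laminar flow).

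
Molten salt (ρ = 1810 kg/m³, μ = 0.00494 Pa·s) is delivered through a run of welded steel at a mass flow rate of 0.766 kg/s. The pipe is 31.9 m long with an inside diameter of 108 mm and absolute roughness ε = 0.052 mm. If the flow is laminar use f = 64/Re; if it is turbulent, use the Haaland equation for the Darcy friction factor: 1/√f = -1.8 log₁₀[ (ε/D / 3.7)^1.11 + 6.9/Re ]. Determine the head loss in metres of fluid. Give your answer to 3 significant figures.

h_f ≈ 0.00112 m

A = πD²/4 = π(0.108)²/4 = 0.009161 m²; mean velocity V = ṁ/(ρA) = 0.766/(1810 · 0.009161) = 0.0462 m/s.
Reynolds number Re = ρVD/μ = 1810 · 0.0462 · 0.108 / 0.00494 = 1828.
Re < 2300 → laminar flow, so f = 64/Re = 64/1828 = 0.03501 (the turbulent correlation is not needed).
Darcy-Weisbach: ΔP = f(L/D)(ρV²/2) = 0.03501·(31.9/0.108)·(1810·0.0462²/2) = 0.03501·295.4·1.931 = 19.97 Pa.
Head loss h_f = ΔP/(ρg) = 19.97/(1810·9.81) = 0.00112 m.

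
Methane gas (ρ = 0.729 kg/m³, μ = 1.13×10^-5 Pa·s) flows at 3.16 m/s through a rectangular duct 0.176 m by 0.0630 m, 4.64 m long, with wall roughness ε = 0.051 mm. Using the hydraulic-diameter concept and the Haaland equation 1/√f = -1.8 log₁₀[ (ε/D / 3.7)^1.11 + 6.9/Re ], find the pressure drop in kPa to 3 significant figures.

ΔP ≈ 0.00493 kPa

Hydraulic diameter D_h = 4A/P = 4·(0.176·0.063)/(2·(0.176+0.063)) = 0.04435/0.478 = 0.09279 m.
Re = ρVD_h/μ = 0.729·3.16·0.09279/1.13e-05 = 1.892e+04.
ε/D_h = 5.1e-05/0.09279 = 0.00055; Haaland gives 1/√f = -1.8 log₁₀[5.63e-05+0.000365] = 6.076, so f = 0.02709.
ΔP = f(L/D_h)(ρV²/2) = 0.02709·4.64/0.09279·3.64 = 4.93 Pa.
ΔP = 0.00493 kPa.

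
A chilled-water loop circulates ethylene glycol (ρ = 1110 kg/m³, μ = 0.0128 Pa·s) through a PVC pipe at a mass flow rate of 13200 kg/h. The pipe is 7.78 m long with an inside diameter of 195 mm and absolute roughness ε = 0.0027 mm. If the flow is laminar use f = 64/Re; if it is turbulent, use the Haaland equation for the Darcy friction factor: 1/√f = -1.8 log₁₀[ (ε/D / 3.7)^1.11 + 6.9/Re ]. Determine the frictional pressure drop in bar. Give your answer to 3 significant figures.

ΔP ≈ 9.27×10^-5 bar

ṁ = 13200 kg/h = 13200/3600 = 3.667 kg/s.
A = πD²/4 = π(0.195)²/4 = 0.02986 m²; mean velocity V = ṁ/(ρA) = 3.667/(1110 · 0.02986) = 0.1106 m/s.
Reynolds number Re = ρVD/μ = 1110 · 0.1106 · 0.195 / 0.0128 = 1870.
Re < 2300 → laminar flow, so f = 64/Re = 64/1870 = 0.03422 (the turbulent correlation is not needed).
Darcy-Weisbach: ΔP = f(L/D)(ρV²/2) = 0.03422·(7.78/0.195)·(1110·0.1106²/2) = 0.03422·39.9·6.79 = 9.27 Pa.
ΔP = 9.27 Pa = 9.27×10^-5 bar.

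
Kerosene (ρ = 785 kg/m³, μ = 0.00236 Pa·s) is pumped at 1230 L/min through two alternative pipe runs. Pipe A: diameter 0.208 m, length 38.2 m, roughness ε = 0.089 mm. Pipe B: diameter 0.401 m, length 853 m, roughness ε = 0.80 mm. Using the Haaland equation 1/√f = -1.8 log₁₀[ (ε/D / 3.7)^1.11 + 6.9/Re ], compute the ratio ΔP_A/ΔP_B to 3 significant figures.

Pipe A: V = Q/A = 0.0205/0.03398 = 0.6033 m/s; Re = 4.174e+04; ε/D = 0.000428; Haaland → f = 0.02277; ΔP_A = f(L/D)(ρV²/2) = 597.3 Pa.
Pipe B: V = Q/A = 0.0205/0.1263 = 0.1623 m/s; Re = 2.165e+04; ε/D = 0.002; Haaland → f = 0.02911; ΔP_B = f(L/D)(ρV²/2) = 640.4 Pa.
ΔP_A/ΔP_B = 597.3/640.4 = 0.933.

ΔP_A/ΔP_B ≈ 0.933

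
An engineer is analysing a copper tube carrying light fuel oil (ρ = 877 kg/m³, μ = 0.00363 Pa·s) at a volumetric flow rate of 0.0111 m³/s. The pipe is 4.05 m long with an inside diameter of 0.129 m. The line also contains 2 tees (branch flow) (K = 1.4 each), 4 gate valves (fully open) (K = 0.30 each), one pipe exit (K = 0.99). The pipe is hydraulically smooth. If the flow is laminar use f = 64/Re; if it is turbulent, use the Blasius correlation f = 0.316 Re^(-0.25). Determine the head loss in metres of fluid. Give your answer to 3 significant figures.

h_f ≈ 0.212 m

Cross-sectional area A = πD²/4 = π(0.129)²/4 = 0.01307 m²; mean velocity V = Q/A = 0.0111/0.01307 = 0.8493 m/s.
Reynolds number Re = ρVD/μ = 877 · 0.8493 · 0.129 / 0.00363 = 2.647e+04.
Re > 4000 → turbulent. Smooth-pipe (Blasius): f = 0.316 Re^(-0.25) = 0.316/(2.647e+04)^0.25 = 0.02477.
Total minor-loss coefficient ΣK = 2·1.4 + 4·0.3 + 1·0.99 = 4.99.
ΔP = [f·L/D + ΣK]·(ρV²/2) = [0.02477·4.05/0.129 + 4.99]·(877·0.8493²/2) = [0.7778 + 4.99]·316.3 = 1824 Pa.
Head loss h_f = ΔP/(ρg) = 1824/(877·9.81) = 0.212 m.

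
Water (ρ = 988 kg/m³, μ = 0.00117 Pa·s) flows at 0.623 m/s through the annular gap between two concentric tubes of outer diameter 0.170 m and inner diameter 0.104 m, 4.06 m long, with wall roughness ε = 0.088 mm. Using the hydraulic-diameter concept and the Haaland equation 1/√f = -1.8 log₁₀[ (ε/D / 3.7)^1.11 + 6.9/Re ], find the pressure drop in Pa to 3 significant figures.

Hydraulic diameter D_h = 4A/P = D_o - D_i = 0.17 - 0.104 = 0.066 m.
Re = ρVD_h/μ = 988·0.623·0.066/0.00117 = 3.472e+04.
ε/D_h = 8.8e-05/0.066 = 0.00133; Haaland gives 1/√f = -1.8 log₁₀[0.000151+0.000199] = 6.222, so f = 0.02583.
ΔP = f(L/D_h)(ρV²/2) = 0.02583·4.06/0.066·191.7 = 304.7 Pa.

ΔP ≈ 305 Pa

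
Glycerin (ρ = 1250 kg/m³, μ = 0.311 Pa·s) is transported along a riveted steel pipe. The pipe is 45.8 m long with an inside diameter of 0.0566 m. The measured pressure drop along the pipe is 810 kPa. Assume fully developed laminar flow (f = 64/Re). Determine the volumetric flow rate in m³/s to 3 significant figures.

For laminar flow, f = 64/Re with Re = ρVD/μ, so Darcy-Weisbach reduces to ΔP = 32μLV/D². Solving for V: V = ΔP·D²/(32μL) = 8.1e+05·(0.0566)²/(32·0.311·45.8) = 5.693 m/s.
Check: Re = ρVD/μ = 1250·5.693·0.0566/0.311 = 1295 < 2300, so the laminar assumption holds.
Q = V·A = 5.693·(π/4·0.0566²) = 0.01432 m³/s = 0.0143 m³/s.

Q ≈ 0.0143 m³/s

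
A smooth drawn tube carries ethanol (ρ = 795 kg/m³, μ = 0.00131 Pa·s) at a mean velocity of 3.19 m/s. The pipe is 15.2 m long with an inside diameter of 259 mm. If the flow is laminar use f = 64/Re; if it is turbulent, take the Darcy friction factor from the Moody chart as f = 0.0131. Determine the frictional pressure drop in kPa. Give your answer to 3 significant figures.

Reynolds number Re = ρVD/μ = 795 · 3.19 · 0.259 / 0.00131 = 5.014e+05.
Re > 4000 → turbulent; use the Moody-chart value f = 0.0131.
Darcy-Weisbach: ΔP = f(L/D)(ρV²/2) = 0.0131·(15.2/0.259)·(795·3.19²/2) = 0.0131·58.69·4045 = 3110 Pa.
ΔP = 3110 Pa = 3.11 kPa.

ΔP ≈ 3.11 kPa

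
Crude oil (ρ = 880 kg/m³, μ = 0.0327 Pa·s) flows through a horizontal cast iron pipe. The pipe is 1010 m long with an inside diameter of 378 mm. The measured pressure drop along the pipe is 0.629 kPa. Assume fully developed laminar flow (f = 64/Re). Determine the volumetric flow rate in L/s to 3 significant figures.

For laminar flow, f = 64/Re with Re = ρVD/μ, so Darcy-Weisbach reduces to ΔP = 32μLV/D². Solving for V: V = ΔP·D²/(32μL) = 629·(0.378)²/(32·0.0327·1010) = 0.08504 m/s.
Check: Re = ρVD/μ = 880·0.08504·0.378/0.0327 = 865.1 < 2300, so the laminar assumption holds.
Q = V·A = 0.08504·(π/4·0.378²) = 0.009543 m³/s = 9.54 L/s.

Q ≈ 9.54 L/s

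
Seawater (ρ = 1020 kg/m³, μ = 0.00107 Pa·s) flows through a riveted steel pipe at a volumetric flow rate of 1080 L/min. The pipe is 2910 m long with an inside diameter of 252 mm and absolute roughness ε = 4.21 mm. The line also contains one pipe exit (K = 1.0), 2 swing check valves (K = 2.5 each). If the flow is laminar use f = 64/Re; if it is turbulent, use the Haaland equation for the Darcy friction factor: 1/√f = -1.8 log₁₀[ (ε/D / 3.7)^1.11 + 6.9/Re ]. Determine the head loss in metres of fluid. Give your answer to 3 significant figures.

Q = 1080 L/min = 1080/60000 = 0.018 m³/s.
Cross-sectional area A = πD²/4 = π(0.252)²/4 = 0.04988 m²; mean velocity V = Q/A = 0.018/0.04988 = 0.3609 m/s.
Reynolds number Re = ρVD/μ = 1020 · 0.3609 · 0.252 / 0.00107 = 8.67e+04.
Re > 4000 → turbulent. Relative roughness ε/D = 0.00421/0.252 = 0.0167. Haaland: 1/√f = -1.8 log₁₀[(0.0167/3.7)^1.11 + 6.9/8.67e+04] = -1.8 log₁₀[0.00249 + 7.96e-05] = 4.661, so f = 0.04602.
Total minor-loss coefficient ΣK = 1·1 + 2·2.5 = 6.
ΔP = [f·L/D + ΣK]·(ρV²/2) = [0.04602·2910/0.252 + 6]·(1020·0.3609²/2) = [531.5 + 6]·66.43 = 3.57e+04 Pa.
Head loss h_f = ΔP/(ρg) = 3.57e+04/(1020·9.81) = 3.57 m.

h_f ≈ 3.57 m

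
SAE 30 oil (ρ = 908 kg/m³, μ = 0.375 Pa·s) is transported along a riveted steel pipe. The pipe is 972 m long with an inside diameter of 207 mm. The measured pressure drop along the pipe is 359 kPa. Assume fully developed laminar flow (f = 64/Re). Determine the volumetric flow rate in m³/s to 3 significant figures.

Q ≈ 0.0444 m³/s

For laminar flow, f = 64/Re with Re = ρVD/μ, so Darcy-Weisbach reduces to ΔP = 32μLV/D². Solving for V: V = ΔP·D²/(32μL) = 3.59e+05·(0.207)²/(32·0.375·972) = 1.319 m/s.
Check: Re = ρVD/μ = 908·1.319·0.207/0.375 = 661 < 2300, so the laminar assumption holds.
Q = V·A = 1.319·(π/4·0.207²) = 0.04438 m³/s = 0.0444 m³/s.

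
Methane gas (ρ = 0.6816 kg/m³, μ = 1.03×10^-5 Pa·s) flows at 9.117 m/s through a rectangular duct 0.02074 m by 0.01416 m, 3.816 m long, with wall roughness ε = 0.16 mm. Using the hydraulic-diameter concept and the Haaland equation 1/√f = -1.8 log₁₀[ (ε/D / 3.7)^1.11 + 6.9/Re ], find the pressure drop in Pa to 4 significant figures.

ΔP ≈ 272.7 Pa

Hydraulic diameter D_h = 4A/P = 4·(0.02074·0.01416)/(2·(0.02074+0.01416)) = 0.001175/0.0698 = 0.01683 m.
Re = ρVD_h/μ = 0.6816·9.117·0.01683/1.03e-05 = 1.015e+04.
ε/D_h = 0.00016/0.01683 = 0.00951; Haaland gives 1/√f = -1.8 log₁₀[0.00133+0.00068] = 4.853, so f = 0.04246.
ΔP = f(L/D_h)(ρV²/2) = 0.04246·3.816/0.01683·28.33 = 272.7 Pa.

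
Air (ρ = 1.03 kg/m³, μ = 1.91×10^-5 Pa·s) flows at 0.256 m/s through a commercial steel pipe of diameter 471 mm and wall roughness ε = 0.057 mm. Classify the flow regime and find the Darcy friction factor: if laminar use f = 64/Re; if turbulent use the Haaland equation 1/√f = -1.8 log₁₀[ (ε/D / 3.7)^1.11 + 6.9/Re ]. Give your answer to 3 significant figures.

Re = ρVD/μ = 1.03·0.256·0.471/1.91e-05 = 6502.
Re > 4000 → turbulent. ε/D = 5.7e-05/0.471 = 0.000121; Haaland: 1/√f = -1.8 log₁₀[1.05e-05 + 0.00106] = 5.346, so f = 0.03499.

f ≈ 0.0350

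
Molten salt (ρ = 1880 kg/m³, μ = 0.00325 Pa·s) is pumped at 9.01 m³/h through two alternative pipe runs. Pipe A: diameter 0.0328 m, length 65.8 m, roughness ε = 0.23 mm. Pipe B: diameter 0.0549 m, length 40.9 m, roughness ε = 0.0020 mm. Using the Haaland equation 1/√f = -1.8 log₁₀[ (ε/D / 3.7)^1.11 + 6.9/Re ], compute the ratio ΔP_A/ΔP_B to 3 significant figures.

Pipe A: V = Q/A = 0.002503/0.000845 = 2.962 m/s; Re = 5.62e+04; ε/D = 0.00701; Haaland → f = 0.03501; ΔP_A = f(L/D)(ρV²/2) = 5.792e+05 Pa.
Pipe B: V = Q/A = 0.002503/0.002367 = 1.057 m/s; Re = 3.358e+04; ε/D = 3.64e-05; Haaland → f = 0.02277; ΔP_B = f(L/D)(ρV²/2) = 1.783e+04 Pa.
ΔP_A/ΔP_B = 5.792e+05/1.783e+04 = 32.5.

ΔP_A/ΔP_B ≈ 32.5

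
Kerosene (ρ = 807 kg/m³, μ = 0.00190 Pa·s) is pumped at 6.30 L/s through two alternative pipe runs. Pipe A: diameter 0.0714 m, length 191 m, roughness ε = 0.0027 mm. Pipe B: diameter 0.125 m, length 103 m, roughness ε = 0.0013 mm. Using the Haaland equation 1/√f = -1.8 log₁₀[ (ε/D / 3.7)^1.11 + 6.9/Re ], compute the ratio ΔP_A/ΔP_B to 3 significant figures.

ΔP_A/ΔP_B ≈ 26.9

Pipe A: V = Q/A = 0.0063/0.004004 = 1.573 m/s; Re = 4.772e+04; ε/D = 3.78e-05; Haaland → f = 0.02103; ΔP_A = f(L/D)(ρV²/2) = 5.619e+04 Pa.
Pipe B: V = Q/A = 0.0063/0.01227 = 0.5134 m/s; Re = 2.726e+04; ε/D = 1.04e-05; Haaland → f = 0.02388; ΔP_B = f(L/D)(ρV²/2) = 2092 Pa.
ΔP_A/ΔP_B = 5.619e+04/2092 = 26.9.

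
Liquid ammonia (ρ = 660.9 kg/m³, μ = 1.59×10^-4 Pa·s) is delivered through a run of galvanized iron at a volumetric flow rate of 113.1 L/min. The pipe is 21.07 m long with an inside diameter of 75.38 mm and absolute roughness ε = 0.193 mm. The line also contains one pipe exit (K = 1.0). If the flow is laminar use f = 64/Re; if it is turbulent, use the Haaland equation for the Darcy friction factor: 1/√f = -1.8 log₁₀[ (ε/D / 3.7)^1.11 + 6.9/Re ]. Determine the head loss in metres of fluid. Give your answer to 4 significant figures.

Q = 113.1 L/min = 113.1/60000 = 0.001885 m³/s.
Cross-sectional area A = πD²/4 = π(0.07538)²/4 = 0.004463 m²; mean velocity V = Q/A = 0.001885/0.004463 = 0.4224 m/s.
Reynolds number Re = ρVD/μ = 660.9 · 0.4224 · 0.07538 / 0.000159 = 1.323e+05.
Re > 4000 → turbulent. Relative roughness ε/D = 0.000193/0.07538 = 0.00256. Haaland: 1/√f = -1.8 log₁₀[(0.00256/3.7)^1.11 + 6.9/1.323e+05] = -1.8 log₁₀[0.000311 + 5.21e-05] = 6.192, so f = 0.02608.
Total minor-loss coefficient ΣK = 1·1 = 1.
ΔP = [f·L/D + ΣK]·(ρV²/2) = [0.02608·21.07/0.07538 + 1]·(660.9·0.4224²/2) = [7.29 + 1]·58.96 = 488.7 Pa.
Head loss h_f = ΔP/(ρg) = 488.7/(660.9·9.81) = 0.07538 m.

h_f ≈ 0.07538 m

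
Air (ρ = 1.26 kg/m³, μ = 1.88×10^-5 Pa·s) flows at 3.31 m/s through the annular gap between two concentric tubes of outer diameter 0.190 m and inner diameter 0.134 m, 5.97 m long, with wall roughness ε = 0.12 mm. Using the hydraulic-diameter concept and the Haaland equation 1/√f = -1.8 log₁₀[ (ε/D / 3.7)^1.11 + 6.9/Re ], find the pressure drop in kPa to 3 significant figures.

Hydraulic diameter D_h = 4A/P = D_o - D_i = 0.19 - 0.134 = 0.056 m.
Re = ρVD_h/μ = 1.26·3.31·0.056/1.88e-05 = 1.242e+04.
ε/D_h = 0.00012/0.056 = 0.00214; Haaland gives 1/√f = -1.8 log₁₀[0.000255+0.000555] = 5.564, so f = 0.0323.
ΔP = f(L/D_h)(ρV²/2) = 0.0323·5.97/0.056·6.902 = 23.77 Pa.
ΔP = 0.0238 kPa.

ΔP ≈ 0.0238 kPa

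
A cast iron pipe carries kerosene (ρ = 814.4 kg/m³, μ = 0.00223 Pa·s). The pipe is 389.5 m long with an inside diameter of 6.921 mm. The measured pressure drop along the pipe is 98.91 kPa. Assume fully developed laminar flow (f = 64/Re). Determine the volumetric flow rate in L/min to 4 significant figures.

For laminar flow, f = 64/Re with Re = ρVD/μ, so Darcy-Weisbach reduces to ΔP = 32μLV/D². Solving for V: V = ΔP·D²/(32μL) = 9.891e+04·(0.006921)²/(32·0.00223·389.5) = 0.1705 m/s.
Check: Re = ρVD/μ = 814.4·0.1705·0.006921/0.00223 = 430.8 < 2300, so the laminar assumption holds.
Q = V·A = 0.1705·(π/4·0.006921²) = 6.413e-06 m³/s = 0.3848 L/min.

Q ≈ 0.3848 L/min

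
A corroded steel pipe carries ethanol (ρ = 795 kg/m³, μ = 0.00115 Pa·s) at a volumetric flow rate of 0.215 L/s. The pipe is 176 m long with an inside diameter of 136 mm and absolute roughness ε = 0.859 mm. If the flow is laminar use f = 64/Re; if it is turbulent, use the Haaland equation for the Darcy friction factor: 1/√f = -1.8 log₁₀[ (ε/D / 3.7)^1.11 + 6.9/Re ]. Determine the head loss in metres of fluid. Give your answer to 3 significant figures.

Q = 0.215 L/s = 0.215/1000 = 0.000215 m³/s.
Cross-sectional area A = πD²/4 = π(0.136)²/4 = 0.01453 m²; mean velocity V = Q/A = 0.000215/0.01453 = 0.0148 m/s.
Reynolds number Re = ρVD/μ = 795 · 0.0148 · 0.136 / 0.00115 = 1391.
Re < 2300 → laminar flow, so f = 64/Re = 64/1391 = 0.04599 (the turbulent correlation is not needed).
Darcy-Weisbach: ΔP = f(L/D)(ρV²/2) = 0.04599·(176/0.136)·(795·0.0148²/2) = 0.04599·1294·0.08707 = 5.183 Pa.
Head loss h_f = ΔP/(ρg) = 5.183/(795·9.81) = 6.65×10^-4 m.

h_f ≈ 6.65×10^-4 m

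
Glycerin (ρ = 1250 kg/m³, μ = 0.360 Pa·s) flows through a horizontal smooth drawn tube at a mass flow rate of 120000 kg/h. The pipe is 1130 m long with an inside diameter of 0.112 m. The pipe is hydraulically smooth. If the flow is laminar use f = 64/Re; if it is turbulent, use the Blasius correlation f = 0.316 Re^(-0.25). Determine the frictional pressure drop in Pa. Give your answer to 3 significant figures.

ṁ = 120000 kg/h = 120000/3600 = 33.33 kg/s.
A = πD²/4 = π(0.112)²/4 = 0.009852 m²; mean velocity V = ṁ/(ρA) = 33.33/(1250 · 0.009852) = 2.707 m/s.
Reynolds number Re = ρVD/μ = 1250 · 2.707 · 0.112 / 0.36 = 1053.
Re < 2300 → laminar flow, so f = 64/Re = 64/1053 = 0.0608 (the turbulent correlation is not needed).
Darcy-Weisbach: ΔP = f(L/D)(ρV²/2) = 0.0608·(1130/0.112)·(1250·2.707²/2) = 0.0608·1.009e+04·4579 = 2.809e+06 Pa.

ΔP ≈ 2.81×10^6 Pa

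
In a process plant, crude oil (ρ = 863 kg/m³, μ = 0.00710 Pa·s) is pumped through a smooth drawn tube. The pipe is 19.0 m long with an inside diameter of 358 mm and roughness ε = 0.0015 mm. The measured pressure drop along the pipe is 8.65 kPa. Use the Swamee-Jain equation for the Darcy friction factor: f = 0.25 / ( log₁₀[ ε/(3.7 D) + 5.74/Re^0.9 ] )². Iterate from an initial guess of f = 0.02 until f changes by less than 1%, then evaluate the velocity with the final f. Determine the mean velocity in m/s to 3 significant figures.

Rearranging Darcy-Weisbach: V = √(2·ΔP·D/(f·L·ρ)). With ε/D = 1.5e-06/0.358 = 4.19e-06, iterate starting from f = 0.02:
  f = 0.02 → V = √(2·8650·0.358/(0.02·19·863)) = 4.346 m/s; Re = ρVD/μ = 1.891e+05; f → 0.01574
  f = 0.01574 → V = 4.899 m/s; Re = 2.132e+05; f → 0.01538
  f = 0.01538 → V = 4.956 m/s; Re = 2.156e+05; f → 0.01535
Converged (Δf/f < 1%). With the final f = 0.01535: V = √(2·8650·0.358/(0.01535·19·863)) = 4.961 m/s.

V ≈ 4.96 m/s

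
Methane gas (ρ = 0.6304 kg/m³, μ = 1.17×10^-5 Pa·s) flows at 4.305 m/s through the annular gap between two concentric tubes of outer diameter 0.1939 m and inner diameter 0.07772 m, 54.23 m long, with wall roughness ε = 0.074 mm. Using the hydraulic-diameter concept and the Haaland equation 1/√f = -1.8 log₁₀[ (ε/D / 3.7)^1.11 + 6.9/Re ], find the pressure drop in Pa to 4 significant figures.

ΔP ≈ 69.03 Pa

Hydraulic diameter D_h = 4A/P = D_o - D_i = 0.1939 - 0.07772 = 0.1162 m.
Re = ρVD_h/μ = 0.6304·4.305·0.1162/1.17e-05 = 2.695e+04.
ε/D_h = 7.4e-05/0.1162 = 0.000637; Haaland gives 1/√f = -1.8 log₁₀[6.64e-05+0.000256] = 6.285, so f = 0.02532.
ΔP = f(L/D_h)(ρV²/2) = 0.02532·54.23/0.1162·5.842 = 69.03 Pa.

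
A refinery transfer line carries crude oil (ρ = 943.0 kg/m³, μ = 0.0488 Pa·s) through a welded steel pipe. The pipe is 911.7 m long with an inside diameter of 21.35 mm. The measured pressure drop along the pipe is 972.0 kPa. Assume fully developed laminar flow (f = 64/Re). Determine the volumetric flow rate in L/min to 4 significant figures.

Q ≈ 6.685 L/min

For laminar flow, f = 64/Re with Re = ρVD/μ, so Darcy-Weisbach reduces to ΔP = 32μLV/D². Solving for V: V = ΔP·D²/(32μL) = 9.72e+05·(0.02135)²/(32·0.0488·911.7) = 0.3112 m/s.
Check: Re = ρVD/μ = 943·0.3112·0.02135/0.0488 = 128.4 < 2300, so the laminar assumption holds.
Q = V·A = 0.3112·(π/4·0.02135²) = 0.0001114 m³/s = 6.685 L/min.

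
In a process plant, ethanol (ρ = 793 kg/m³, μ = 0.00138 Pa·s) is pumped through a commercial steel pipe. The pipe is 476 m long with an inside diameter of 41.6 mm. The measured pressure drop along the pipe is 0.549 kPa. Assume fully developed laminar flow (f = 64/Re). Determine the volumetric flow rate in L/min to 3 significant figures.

Q ≈ 3.69 L/min

For laminar flow, f = 64/Re with Re = ρVD/μ, so Darcy-Weisbach reduces to ΔP = 32μLV/D². Solving for V: V = ΔP·D²/(32μL) = 549·(0.0416)²/(32·0.00138·476) = 0.0452 m/s.
Check: Re = ρVD/μ = 793·0.0452·0.0416/0.00138 = 1080 < 2300, so the laminar assumption holds.
Q = V·A = 0.0452·(π/4·0.0416²) = 6.143e-05 m³/s = 3.69 L/min.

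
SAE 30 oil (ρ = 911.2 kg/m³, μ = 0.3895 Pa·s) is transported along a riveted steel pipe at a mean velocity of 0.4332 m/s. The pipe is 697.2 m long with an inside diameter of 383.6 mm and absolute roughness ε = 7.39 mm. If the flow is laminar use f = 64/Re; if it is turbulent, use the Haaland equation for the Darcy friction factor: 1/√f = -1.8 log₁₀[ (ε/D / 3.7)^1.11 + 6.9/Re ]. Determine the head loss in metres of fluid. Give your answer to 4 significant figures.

h_f ≈ 2.862 m

Reynolds number Re = ρVD/μ = 911.2 · 0.4332 · 0.3836 / 0.39 = 388.8.
Re < 2300 → laminar flow, so f = 64/Re = 64/388.8 = 0.1646 (the turbulent correlation is not needed).
Darcy-Weisbach: ΔP = f(L/D)(ρV²/2) = 0.1646·(697.2/0.3836)·(911.2·0.4332²/2) = 0.1646·1818·85.5 = 2.558e+04 Pa.
Head loss h_f = ΔP/(ρg) = 2.558e+04/(911.2·9.81) = 2.862 m.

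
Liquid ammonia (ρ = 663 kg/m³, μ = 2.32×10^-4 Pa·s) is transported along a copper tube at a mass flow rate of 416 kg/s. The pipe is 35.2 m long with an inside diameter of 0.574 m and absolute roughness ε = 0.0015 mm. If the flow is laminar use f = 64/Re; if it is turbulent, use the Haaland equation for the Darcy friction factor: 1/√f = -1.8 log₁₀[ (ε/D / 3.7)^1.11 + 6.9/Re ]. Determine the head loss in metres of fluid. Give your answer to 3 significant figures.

A = πD²/4 = π(0.574)²/4 = 0.2588 m²; mean velocity V = ṁ/(ρA) = 416/(663 · 0.2588) = 2.425 m/s.
Reynolds number Re = ρVD/μ = 663 · 2.425 · 0.574 / 0.000232 = 3.977e+06.
Re > 4000 → turbulent. Relative roughness ε/D = 1.5e-06/0.574 = 2.61e-06. Haaland: 1/√f = -1.8 log₁₀[(2.61e-06/3.7)^1.11 + 6.9/3.977e+06] = -1.8 log₁₀[1.49e-07 + 1.73e-06] = 10.31, so f = 0.009417.
Darcy-Weisbach: ΔP = f(L/D)(ρV²/2) = 0.009417·(35.2/0.574)·(663·2.425²/2) = 0.009417·61.32·1949 = 1125 Pa.
Head loss h_f = ΔP/(ρg) = 1125/(663·9.81) = 0.173 m.

h_f ≈ 0.173 m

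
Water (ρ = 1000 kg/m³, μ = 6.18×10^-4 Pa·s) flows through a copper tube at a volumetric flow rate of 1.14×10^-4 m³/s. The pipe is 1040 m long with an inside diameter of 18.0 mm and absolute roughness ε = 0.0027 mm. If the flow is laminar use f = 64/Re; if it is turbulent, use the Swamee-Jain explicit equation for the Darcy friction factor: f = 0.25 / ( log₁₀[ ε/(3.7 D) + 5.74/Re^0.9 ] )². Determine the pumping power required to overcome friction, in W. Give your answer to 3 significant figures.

Cross-sectional area A = πD²/4 = π(0.018)²/4 = 0.0002545 m²; mean velocity V = Q/A = 0.000114/0.0002545 = 0.448 m/s.
Reynolds number Re = ρVD/μ = 1000 · 0.448 · 0.018 / 0.000618 = 1.305e+04.
Re > 4000 → turbulent. Relative roughness ε/D = 2.7e-06/0.018 = 0.00015. Swamee-Jain: f = 0.25/(log₁₀[0.00015/3.7 + 5.74/1.305e+04^0.9])² = 0.25/(log₁₀[4.05e-05 + 0.00113])² = 0.25/(-2.93)² = 0.02912.
Darcy-Weisbach: ΔP = f(L/D)(ρV²/2) = 0.02912·(1040/0.018)·(1000·0.448²/2) = 0.02912·5.778e+04·100.3 = 1.689e+05 Pa.
Pumping power P = QΔP = 0.000114·1.689e+05 = 19.25 W = 19.2 W.

P ≈ 19.2 W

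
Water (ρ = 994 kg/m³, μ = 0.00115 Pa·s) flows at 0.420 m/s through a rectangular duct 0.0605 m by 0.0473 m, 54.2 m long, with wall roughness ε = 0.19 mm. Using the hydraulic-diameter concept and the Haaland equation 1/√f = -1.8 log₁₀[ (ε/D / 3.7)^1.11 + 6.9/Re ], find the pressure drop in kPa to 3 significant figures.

Hydraulic diameter D_h = 4A/P = 4·(0.0605·0.0473)/(2·(0.0605+0.0473)) = 0.01145/0.2156 = 0.05309 m.
Re = ρVD_h/μ = 994·0.42·0.05309/0.00115 = 1.927e+04.
ε/D_h = 0.00019/0.05309 = 0.00358; Haaland gives 1/√f = -1.8 log₁₀[0.000451+0.000358] = 5.566, so f = 0.03228.
ΔP = f(L/D_h)(ρV²/2) = 0.03228·54.2/0.05309·87.67 = 2889 Pa.
ΔP = 2.89 kPa.

ΔP ≈ 2.89 kPa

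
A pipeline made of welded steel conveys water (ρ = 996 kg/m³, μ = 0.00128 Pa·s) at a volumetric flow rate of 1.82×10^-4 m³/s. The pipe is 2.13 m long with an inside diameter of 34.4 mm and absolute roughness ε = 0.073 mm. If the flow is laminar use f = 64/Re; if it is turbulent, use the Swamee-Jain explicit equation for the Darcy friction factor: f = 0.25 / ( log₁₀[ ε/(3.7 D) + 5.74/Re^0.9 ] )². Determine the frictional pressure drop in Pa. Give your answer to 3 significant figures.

Cross-sectional area A = πD²/4 = π(0.0344)²/4 = 0.0009294 m²; mean velocity V = Q/A = 0.000182/0.0009294 = 0.1958 m/s.
Reynolds number Re = ρVD/μ = 996 · 0.1958 · 0.0344 / 0.00128 = 5242.
Re > 4000 → turbulent. Relative roughness ε/D = 7.3e-05/0.0344 = 0.00212. Swamee-Jain: f = 0.25/(log₁₀[0.00212/3.7 + 5.74/5242^0.9])² = 0.25/(log₁₀[0.000574 + 0.00258])² = 0.25/(-2.501)² = 0.03996.
Darcy-Weisbach: ΔP = f(L/D)(ρV²/2) = 0.03996·(2.13/0.0344)·(996·0.1958²/2) = 0.03996·61.92·19.1 = 47.25 Pa.

ΔP ≈ 47.2 Pa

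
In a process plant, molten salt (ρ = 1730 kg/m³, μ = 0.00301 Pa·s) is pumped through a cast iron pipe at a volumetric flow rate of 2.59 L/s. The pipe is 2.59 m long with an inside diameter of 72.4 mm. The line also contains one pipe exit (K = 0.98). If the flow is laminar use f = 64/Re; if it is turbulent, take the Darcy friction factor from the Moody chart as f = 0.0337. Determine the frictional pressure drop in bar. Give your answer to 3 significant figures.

Q = 2.59 L/s = 2.59/1000 = 0.00259 m³/s.
Cross-sectional area A = πD²/4 = π(0.0724)²/4 = 0.004117 m²; mean velocity V = Q/A = 0.00259/0.004117 = 0.6291 m/s.
Reynolds number Re = ρVD/μ = 1730 · 0.6291 · 0.0724 / 0.00301 = 2.618e+04.
Re > 4000 → turbulent; use the Moody-chart value f = 0.0337.
Total minor-loss coefficient ΣK = 1·0.98 = 0.98.
ΔP = [f·L/D + ΣK]·(ρV²/2) = [0.0337·2.59/0.0724 + 0.98]·(1730·0.6291²/2) = [1.206 + 0.98]·342.4 = 748.2 Pa.
ΔP = 748.2 Pa = 0.00748 bar.

ΔP ≈ 0.00748 bar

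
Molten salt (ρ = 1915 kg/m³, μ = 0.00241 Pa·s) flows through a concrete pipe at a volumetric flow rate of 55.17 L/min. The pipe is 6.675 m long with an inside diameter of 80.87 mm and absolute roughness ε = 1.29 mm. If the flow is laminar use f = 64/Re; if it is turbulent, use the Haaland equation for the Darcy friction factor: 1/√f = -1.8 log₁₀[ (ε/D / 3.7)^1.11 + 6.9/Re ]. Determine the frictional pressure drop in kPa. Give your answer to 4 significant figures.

Q = 55.17 L/min = 55.17/60000 = 0.0009195 m³/s.
Cross-sectional area A = πD²/4 = π(0.08087)²/4 = 0.005136 m²; mean velocity V = Q/A = 0.0009195/0.005136 = 0.179 m/s.
Reynolds number Re = ρVD/μ = 1915 · 0.179 · 0.08087 / 0.00241 = 1.15e+04.
Re > 4000 → turbulent. Relative roughness ε/D = 0.00129/0.08087 = 0.016. Haaland: 1/√f = -1.8 log₁₀[(0.016/3.7)^1.11 + 6.9/1.15e+04] = -1.8 log₁₀[0.00237 + 0.0006] = 4.55, so f = 0.04831.
Darcy-Weisbach: ΔP = f(L/D)(ρV²/2) = 0.04831·(6.675/0.08087)·(1915·0.179²/2) = 0.04831·82.54·30.68 = 122.4 Pa.
ΔP = 122.4 Pa = 0.1224 kPa.

ΔP ≈ 0.1224 kPa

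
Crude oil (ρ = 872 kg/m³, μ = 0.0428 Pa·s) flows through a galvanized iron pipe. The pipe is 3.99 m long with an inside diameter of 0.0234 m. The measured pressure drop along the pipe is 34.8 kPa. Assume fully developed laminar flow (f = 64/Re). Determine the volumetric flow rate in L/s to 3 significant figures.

Q ≈ 1.50 L/s

For laminar flow, f = 64/Re with Re = ρVD/μ, so Darcy-Weisbach reduces to ΔP = 32μLV/D². Solving for V: V = ΔP·D²/(32μL) = 3.48e+04·(0.0234)²/(32·0.0428·3.99) = 3.487 m/s.
Check: Re = ρVD/μ = 872·3.487·0.0234/0.0428 = 1662 < 2300, so the laminar assumption holds.
Q = V·A = 3.487·(π/4·0.0234²) = 0.0015 m³/s = 1.50 L/s.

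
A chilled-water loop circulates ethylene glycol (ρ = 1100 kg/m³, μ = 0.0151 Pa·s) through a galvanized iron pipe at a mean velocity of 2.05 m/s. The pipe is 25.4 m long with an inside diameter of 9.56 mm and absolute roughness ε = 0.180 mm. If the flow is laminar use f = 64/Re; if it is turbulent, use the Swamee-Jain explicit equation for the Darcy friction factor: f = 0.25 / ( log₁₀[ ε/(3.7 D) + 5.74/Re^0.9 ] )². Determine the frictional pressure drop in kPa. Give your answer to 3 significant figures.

ΔP ≈ 275 kPa

Reynolds number Re = ρVD/μ = 1100 · 2.05 · 0.00956 / 0.0151 = 1428.
Re < 2300 → laminar flow, so f = 64/Re = 64/1428 = 0.04483 (the turbulent correlation is not needed).
Darcy-Weisbach: ΔP = f(L/D)(ρV²/2) = 0.04483·(25.4/0.00956)·(1100·2.05²/2) = 0.04483·2657·2311 = 2.753e+05 Pa.
ΔP = 2.753e+05 Pa = 275 kPa.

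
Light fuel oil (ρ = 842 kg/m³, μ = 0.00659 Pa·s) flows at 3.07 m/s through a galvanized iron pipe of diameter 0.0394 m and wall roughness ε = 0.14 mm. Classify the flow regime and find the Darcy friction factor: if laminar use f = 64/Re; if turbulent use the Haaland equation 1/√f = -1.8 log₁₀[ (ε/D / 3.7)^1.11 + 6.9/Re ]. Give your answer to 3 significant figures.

f ≈ 0.0332

Re = ρVD/μ = 842·3.07·0.0394/0.00659 = 1.545e+04.
Re > 4000 → turbulent. ε/D = 0.00014/0.0394 = 0.00355; Haaland: 1/√f = -1.8 log₁₀[0.000447 + 0.000446] = 5.488, so f = 0.0332.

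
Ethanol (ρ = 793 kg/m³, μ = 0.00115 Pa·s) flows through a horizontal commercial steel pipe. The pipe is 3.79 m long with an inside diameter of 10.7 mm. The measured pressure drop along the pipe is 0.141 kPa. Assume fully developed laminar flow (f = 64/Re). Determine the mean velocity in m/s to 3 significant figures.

V ≈ 0.116 m/s

For laminar flow, f = 64/Re with Re = ρVD/μ, so Darcy-Weisbach reduces to ΔP = 32μLV/D². Solving for V: V = ΔP·D²/(32μL) = 141·(0.0107)²/(32·0.00115·3.79) = 0.1157 m/s.
Check: Re = ρVD/μ = 793·0.1157·0.0107/0.00115 = 854 < 2300, so the laminar assumption holds.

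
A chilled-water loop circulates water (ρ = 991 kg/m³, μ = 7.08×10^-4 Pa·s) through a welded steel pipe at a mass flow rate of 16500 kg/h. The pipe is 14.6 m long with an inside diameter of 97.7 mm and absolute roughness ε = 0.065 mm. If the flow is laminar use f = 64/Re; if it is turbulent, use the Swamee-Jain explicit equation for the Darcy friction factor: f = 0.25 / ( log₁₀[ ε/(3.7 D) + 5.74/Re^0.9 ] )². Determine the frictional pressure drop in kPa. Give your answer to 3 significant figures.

ṁ = 16500 kg/h = 16500/3600 = 4.583 kg/s.
A = πD²/4 = π(0.0977)²/4 = 0.007497 m²; mean velocity V = ṁ/(ρA) = 4.583/(991 · 0.007497) = 0.6169 m/s.
Reynolds number Re = ρVD/μ = 991 · 0.6169 · 0.0977 / 0.000708 = 8.437e+04.
Re > 4000 → turbulent. Relative roughness ε/D = 6.5e-05/0.0977 = 0.000665. Swamee-Jain: f = 0.25/(log₁₀[0.000665/3.7 + 5.74/8.437e+04^0.9])² = 0.25/(log₁₀[0.00018 + 0.000212])² = 0.25/(-3.407)² = 0.02153.
Darcy-Weisbach: ΔP = f(L/D)(ρV²/2) = 0.02153·(14.6/0.0977)·(991·0.6169²/2) = 0.02153·149.4·188.6 = 606.8 Pa.
ΔP = 606.8 Pa = 0.607 kPa.

ΔP ≈ 0.607 kPa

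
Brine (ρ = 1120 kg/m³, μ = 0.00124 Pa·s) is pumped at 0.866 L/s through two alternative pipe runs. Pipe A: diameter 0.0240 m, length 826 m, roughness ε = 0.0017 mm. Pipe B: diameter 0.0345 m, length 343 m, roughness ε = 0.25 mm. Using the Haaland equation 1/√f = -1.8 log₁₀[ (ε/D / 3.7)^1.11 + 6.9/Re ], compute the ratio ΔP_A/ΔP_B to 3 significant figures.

ΔP_A/ΔP_B ≈ 8.84

Pipe A: V = Q/A = 0.000866/0.0004524 = 1.914 m/s; Re = 4.15e+04; ε/D = 7.08e-05; Haaland → f = 0.02178; ΔP_A = f(L/D)(ρV²/2) = 1.538e+06 Pa.
Pipe B: V = Q/A = 0.000866/0.0009348 = 0.9264 m/s; Re = 2.887e+04; ε/D = 0.00725; Haaland → f = 0.0364; ΔP_B = f(L/D)(ρV²/2) = 1.739e+05 Pa.
ΔP_A/ΔP_B = 1.538e+06/1.739e+05 = 8.84.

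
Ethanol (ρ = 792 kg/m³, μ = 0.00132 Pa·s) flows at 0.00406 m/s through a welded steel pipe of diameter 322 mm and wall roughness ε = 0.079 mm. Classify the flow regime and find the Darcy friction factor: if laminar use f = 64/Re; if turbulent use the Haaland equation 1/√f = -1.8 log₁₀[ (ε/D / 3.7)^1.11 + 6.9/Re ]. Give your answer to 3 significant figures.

f ≈ 0.0816

Re = ρVD/μ = 792·0.00406·0.322/0.00132 = 784.4.
Re < 2300 → laminar, so f = 64/Re = 0.08159 (roughness is irrelevant in laminar flow).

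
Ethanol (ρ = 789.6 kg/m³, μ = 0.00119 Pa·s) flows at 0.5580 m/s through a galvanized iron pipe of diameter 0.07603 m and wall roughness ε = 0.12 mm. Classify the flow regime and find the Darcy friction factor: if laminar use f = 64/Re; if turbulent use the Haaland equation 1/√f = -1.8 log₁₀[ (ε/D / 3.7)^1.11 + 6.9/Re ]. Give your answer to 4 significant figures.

f ≈ 0.02718

Re = ρVD/μ = 789.6·0.558·0.07603/0.00119 = 2.815e+04.
Re > 4000 → turbulent. ε/D = 0.00012/0.07603 = 0.00158; Haaland: 1/√f = -1.8 log₁₀[0.000182 + 0.000245] = 6.066, so f = 0.02718.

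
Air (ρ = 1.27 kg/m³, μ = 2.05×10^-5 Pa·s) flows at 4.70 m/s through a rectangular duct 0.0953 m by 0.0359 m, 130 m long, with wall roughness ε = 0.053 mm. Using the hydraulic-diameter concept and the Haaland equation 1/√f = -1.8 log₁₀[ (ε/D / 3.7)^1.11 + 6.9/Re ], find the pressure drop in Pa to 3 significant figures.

ΔP ≈ 1020 Pa

Hydraulic diameter D_h = 4A/P = 4·(0.0953·0.0359)/(2·(0.0953+0.0359)) = 0.01369/0.2624 = 0.05215 m.
Re = ρVD_h/μ = 1.27·4.7·0.05215/2.05e-05 = 1.519e+04.
ε/D_h = 5.3e-05/0.05215 = 0.00102; Haaland gives 1/√f = -1.8 log₁₀[0.000111+0.000454] = 5.845, so f = 0.02927.
ΔP = f(L/D_h)(ρV²/2) = 0.02927·130/0.05215·14.03 = 1023 Pa.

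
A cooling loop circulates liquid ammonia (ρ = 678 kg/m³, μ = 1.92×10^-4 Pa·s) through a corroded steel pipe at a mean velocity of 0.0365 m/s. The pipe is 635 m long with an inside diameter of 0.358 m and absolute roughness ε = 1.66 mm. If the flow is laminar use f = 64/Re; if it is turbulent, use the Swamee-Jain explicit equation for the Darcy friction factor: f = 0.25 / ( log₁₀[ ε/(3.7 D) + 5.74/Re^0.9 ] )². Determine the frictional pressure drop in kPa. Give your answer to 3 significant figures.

ΔP ≈ 0.0257 kPa

Reynolds number Re = ρVD/μ = 678 · 0.0365 · 0.358 / 0.000192 = 4.614e+04.
Re > 4000 → turbulent. Relative roughness ε/D = 0.00166/0.358 = 0.00464. Swamee-Jain: f = 0.25/(log₁₀[0.00464/3.7 + 5.74/4.614e+04^0.9])² = 0.25/(log₁₀[0.00125 + 0.000364])² = 0.25/(-2.791)² = 0.03209.
Darcy-Weisbach: ΔP = f(L/D)(ρV²/2) = 0.03209·(635/0.358)·(678·0.0365²/2) = 0.03209·1774·0.4516 = 25.71 Pa.
ΔP = 25.71 Pa = 0.0257 kPa.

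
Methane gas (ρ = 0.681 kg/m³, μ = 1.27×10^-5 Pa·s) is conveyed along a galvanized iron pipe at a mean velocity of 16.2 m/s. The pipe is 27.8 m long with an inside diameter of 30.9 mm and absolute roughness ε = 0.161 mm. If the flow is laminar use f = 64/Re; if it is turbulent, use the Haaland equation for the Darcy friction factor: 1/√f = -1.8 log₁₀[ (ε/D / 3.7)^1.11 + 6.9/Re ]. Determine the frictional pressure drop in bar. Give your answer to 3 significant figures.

Reynolds number Re = ρVD/μ = 0.681 · 16.2 · 0.0309 / 1.27e-05 = 2.684e+04.
Re > 4000 → turbulent. Relative roughness ε/D = 0.000161/0.0309 = 0.00521. Haaland: 1/√f = -1.8 log₁₀[(0.00521/3.7)^1.11 + 6.9/2.684e+04] = -1.8 log₁₀[0.000684 + 0.000257] = 5.448, so f = 0.0337.
Darcy-Weisbach: ΔP = f(L/D)(ρV²/2) = 0.0337·(27.8/0.0309)·(0.681·16.2²/2) = 0.0337·899.7·89.36 = 2709 Pa.
ΔP = 2709 Pa = 0.0271 bar.

ΔP ≈ 0.0271 bar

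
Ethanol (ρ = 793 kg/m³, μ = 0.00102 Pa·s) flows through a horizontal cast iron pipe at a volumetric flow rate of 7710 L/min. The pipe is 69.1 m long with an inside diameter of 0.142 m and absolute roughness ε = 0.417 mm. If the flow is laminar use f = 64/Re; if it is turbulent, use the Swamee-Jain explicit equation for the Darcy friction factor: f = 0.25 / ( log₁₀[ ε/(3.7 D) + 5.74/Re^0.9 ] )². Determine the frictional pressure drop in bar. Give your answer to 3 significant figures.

ΔP ≈ 3.33 bar

Q = 7710 L/min = 7710/60000 = 0.1285 m³/s.
Cross-sectional area A = πD²/4 = π(0.142)²/4 = 0.01584 m²; mean velocity V = Q/A = 0.1285/0.01584 = 8.114 m/s.
Reynolds number Re = ρVD/μ = 793 · 8.114 · 0.142 / 0.00102 = 8.958e+05.
Re > 4000 → turbulent. Relative roughness ε/D = 0.000417/0.142 = 0.00294. Swamee-Jain: f = 0.25/(log₁₀[0.00294/3.7 + 5.74/8.958e+05^0.9])² = 0.25/(log₁₀[0.000794 + 2.52e-05])² = 0.25/(-3.087)² = 0.02624.
Darcy-Weisbach: ΔP = f(L/D)(ρV²/2) = 0.02624·(69.1/0.142)·(793·8.114²/2) = 0.02624·486.6·2.61e+04 = 3.333e+05 Pa.
ΔP = 3.333e+05 Pa = 3.33 bar.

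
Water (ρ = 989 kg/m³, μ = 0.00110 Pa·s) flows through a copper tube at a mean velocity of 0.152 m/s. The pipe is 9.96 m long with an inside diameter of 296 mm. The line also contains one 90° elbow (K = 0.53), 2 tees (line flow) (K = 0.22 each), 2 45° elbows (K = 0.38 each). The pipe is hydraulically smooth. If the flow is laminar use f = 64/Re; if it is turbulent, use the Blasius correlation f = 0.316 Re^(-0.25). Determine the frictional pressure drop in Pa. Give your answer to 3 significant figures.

Reynolds number Re = ρVD/μ = 989 · 0.152 · 0.296 / 0.0011 = 4.045e+04.
Re > 4000 → turbulent. Smooth-pipe (Blasius): f = 0.316 Re^(-0.25) = 0.316/(4.045e+04)^0.25 = 0.02228.
Total minor-loss coefficient ΣK = 1·0.53 + 2·0.22 + 2·0.38 = 1.73.
ΔP = [f·L/D + ΣK]·(ρV²/2) = [0.02228·9.96/0.296 + 1.73]·(989·0.152²/2) = [0.7498 + 1.73]·11.42 = 28.33 Pa.

ΔP ≈ 28.3 Pa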